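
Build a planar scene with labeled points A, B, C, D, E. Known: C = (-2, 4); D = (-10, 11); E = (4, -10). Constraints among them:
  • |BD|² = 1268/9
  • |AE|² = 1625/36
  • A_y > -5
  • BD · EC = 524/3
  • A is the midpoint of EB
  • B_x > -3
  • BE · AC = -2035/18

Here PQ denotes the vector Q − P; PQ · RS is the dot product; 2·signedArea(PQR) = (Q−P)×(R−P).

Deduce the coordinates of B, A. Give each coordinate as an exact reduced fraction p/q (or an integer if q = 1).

A = (2/3, -25/6)
B = (-8/3, 5/3)

1. B_x = -8/3  [line 6·x + -14·y + 118/3 = 0 ∩ |BD|² = 1268/9]
2. B_y = 5/3  [line 6·x + -14·y + 118/3 = 0 ∩ |BD|² = 1268/9]
   → B = (-8/3, 5/3)
3. A_x = 2/3  [A is the midpoint of EB]
4. A_y = -25/6  [A is the midpoint of EB]
   → A = (2/3, -25/6)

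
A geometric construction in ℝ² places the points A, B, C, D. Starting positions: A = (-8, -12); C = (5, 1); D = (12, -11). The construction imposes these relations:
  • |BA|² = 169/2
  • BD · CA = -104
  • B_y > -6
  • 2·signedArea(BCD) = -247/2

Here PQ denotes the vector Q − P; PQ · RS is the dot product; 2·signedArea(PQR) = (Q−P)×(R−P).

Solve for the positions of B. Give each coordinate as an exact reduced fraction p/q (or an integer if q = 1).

1. B_x = -3/2  [2·signedArea(BCD) = -247/2 ∩ BD · CA = -104]
2. B_y = -11/2  [2·signedArea(BCD) = -247/2 ∩ BD · CA = -104]
   → B = (-3/2, -11/2)

B = (-3/2, -11/2)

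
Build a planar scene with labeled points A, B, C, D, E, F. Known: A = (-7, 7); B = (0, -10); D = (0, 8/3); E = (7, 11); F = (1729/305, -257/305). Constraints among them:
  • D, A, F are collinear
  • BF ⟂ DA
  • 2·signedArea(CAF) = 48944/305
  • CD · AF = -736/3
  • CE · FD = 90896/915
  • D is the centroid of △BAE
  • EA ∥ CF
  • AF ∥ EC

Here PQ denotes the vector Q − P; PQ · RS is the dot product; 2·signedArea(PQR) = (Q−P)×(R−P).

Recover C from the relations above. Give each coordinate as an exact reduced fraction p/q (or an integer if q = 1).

C = (5999/305, 963/305)

1. C_x = 5999/305  [EA ∥ CF ∩ AF ∥ EC]
2. C_y = 963/305  [EA ∥ CF ∩ AF ∥ EC]
   → C = (5999/305, 963/305)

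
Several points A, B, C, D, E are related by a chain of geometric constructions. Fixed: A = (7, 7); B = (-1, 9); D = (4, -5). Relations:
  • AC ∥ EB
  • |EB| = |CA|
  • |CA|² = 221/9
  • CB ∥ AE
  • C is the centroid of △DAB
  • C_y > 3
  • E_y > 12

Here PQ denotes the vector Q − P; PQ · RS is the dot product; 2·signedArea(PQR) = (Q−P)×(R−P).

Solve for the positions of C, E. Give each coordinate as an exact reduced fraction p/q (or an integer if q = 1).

C = (10/3, 11/3)
E = (8/3, 37/3)

1. C_x = 10/3  [C is the centroid of △DAB]
2. C_y = 11/3  [C is the centroid of △DAB]
   → C = (10/3, 11/3)
3. E_x = 8/3  [AC ∥ EB ∩ CB ∥ AE]
4. E_y = 37/3  [AC ∥ EB ∩ CB ∥ AE]
   → E = (8/3, 37/3)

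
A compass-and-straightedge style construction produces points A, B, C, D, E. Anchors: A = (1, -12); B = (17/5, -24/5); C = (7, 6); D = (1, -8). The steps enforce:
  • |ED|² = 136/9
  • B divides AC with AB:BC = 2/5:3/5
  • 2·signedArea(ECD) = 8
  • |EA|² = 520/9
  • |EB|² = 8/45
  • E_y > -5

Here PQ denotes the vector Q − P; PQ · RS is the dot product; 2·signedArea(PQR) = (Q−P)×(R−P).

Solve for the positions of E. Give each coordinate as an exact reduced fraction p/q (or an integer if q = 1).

1. E_x = 3  [line 14·x + -6·y + -70 = 0 ∩ |ED|² = 136/9]
2. E_y = -14/3  [line 14·x + -6·y + -70 = 0 ∩ |ED|² = 136/9]
   → E = (3, -14/3)

E = (3, -14/3)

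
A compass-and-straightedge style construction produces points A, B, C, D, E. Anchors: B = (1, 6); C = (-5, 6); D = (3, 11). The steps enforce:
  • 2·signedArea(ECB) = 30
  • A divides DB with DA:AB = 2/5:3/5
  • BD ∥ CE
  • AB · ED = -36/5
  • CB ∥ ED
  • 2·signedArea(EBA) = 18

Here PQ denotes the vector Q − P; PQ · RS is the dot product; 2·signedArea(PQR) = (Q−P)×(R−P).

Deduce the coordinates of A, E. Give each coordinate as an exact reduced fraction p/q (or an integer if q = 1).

A = (11/5, 9)
E = (-3, 11)

1. A_x = 11/5  [A divides DB with DA:AB = 2/5:3/5]
2. A_y = 9  [A divides DB with DA:AB = 2/5:3/5]
   → A = (11/5, 9)
3. E_x = -3  [CB ∥ ED ∩ BD ∥ CE]
4. E_y = 11  [CB ∥ ED ∩ BD ∥ CE]
   → E = (-3, 11)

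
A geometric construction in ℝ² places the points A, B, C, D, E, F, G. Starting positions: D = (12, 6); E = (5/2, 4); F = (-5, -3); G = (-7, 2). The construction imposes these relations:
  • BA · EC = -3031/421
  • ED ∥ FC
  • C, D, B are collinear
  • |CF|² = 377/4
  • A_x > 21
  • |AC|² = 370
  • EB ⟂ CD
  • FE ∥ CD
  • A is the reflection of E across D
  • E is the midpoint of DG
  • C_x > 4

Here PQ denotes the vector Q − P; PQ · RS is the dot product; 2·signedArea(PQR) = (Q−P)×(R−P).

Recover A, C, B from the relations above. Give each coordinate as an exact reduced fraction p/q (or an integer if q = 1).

A = (43/2, 8)
B = (4989/842, 139/421)
C = (9/2, -1)

1. A_x = 43/2  [A is the reflection of E across D]
2. A_y = 8  [A is the reflection of E across D]
   → A = (43/2, 8)
3. C_x = 9/2  [FE ∥ CD ∩ ED ∥ FC]
4. C_y = -1  [FE ∥ CD ∩ ED ∥ FC]
   → C = (9/2, -1)
5. B_x = 4989/842  [C, D, B are collinear ∩ EB ⟂ CD]
6. B_y = 139/421  [C, D, B are collinear ∩ EB ⟂ CD]
   → B = (4989/842, 139/421)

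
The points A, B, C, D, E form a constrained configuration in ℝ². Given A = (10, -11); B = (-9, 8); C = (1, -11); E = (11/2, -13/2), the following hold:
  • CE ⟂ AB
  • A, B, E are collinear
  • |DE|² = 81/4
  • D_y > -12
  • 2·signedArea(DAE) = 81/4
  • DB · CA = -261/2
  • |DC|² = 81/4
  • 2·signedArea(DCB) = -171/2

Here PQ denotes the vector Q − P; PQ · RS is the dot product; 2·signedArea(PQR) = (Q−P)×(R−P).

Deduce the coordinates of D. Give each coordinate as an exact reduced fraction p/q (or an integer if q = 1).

1. D_x = 11/2  [2·signedArea(DAE) = 81/4 ∩ DB · CA = -261/2]
2. D_y = -11  [2·signedArea(DAE) = 81/4 ∩ DB · CA = -261/2]
   → D = (11/2, -11)

D = (11/2, -11)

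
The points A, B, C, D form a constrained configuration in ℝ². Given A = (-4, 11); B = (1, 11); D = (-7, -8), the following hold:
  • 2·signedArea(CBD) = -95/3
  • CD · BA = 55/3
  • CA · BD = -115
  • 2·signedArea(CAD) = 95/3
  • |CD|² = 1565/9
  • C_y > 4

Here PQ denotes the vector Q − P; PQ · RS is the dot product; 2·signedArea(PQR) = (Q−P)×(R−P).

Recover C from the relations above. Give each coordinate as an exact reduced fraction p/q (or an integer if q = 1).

1. C_x = -10/3  [CD · BA = 55/3 ∩ CA · BD = -115]
2. C_y = 14/3  [CD · BA = 55/3 ∩ CA · BD = -115]
   → C = (-10/3, 14/3)

C = (-10/3, 14/3)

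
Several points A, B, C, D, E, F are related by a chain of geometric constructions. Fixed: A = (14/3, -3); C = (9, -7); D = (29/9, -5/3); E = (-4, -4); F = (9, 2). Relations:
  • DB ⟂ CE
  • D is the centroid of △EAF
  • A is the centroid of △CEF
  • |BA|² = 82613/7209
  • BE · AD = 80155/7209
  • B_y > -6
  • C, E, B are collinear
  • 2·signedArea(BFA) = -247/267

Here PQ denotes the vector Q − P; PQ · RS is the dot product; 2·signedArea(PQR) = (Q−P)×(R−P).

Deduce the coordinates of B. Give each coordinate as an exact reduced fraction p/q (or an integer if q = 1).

1. B_x = 1879/801  [C, E, B are collinear ∩ DB ⟂ CE]
2. B_y = -1459/267  [C, E, B are collinear ∩ DB ⟂ CE]
   → B = (1879/801, -1459/267)

B = (1879/801, -1459/267)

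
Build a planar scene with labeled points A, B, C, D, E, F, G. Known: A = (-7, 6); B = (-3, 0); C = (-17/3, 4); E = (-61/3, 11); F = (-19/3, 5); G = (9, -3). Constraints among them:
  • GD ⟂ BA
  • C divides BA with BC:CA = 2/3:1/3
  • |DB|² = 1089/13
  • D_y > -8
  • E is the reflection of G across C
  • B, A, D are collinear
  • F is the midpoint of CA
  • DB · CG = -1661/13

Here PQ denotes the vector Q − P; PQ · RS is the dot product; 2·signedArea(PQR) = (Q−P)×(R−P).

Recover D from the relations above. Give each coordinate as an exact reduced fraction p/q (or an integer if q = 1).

1. D_x = 27/13  [B, A, D are collinear ∩ GD ⟂ BA]
2. D_y = -99/13  [B, A, D are collinear ∩ GD ⟂ BA]
   → D = (27/13, -99/13)

D = (27/13, -99/13)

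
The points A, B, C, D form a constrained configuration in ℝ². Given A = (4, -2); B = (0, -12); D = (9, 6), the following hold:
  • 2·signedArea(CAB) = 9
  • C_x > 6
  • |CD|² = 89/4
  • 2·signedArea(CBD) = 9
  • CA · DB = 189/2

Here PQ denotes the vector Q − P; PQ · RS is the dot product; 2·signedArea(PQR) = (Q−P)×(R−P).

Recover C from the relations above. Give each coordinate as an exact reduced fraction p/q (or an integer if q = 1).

C = (13/2, 2)

1. C_x = 13/2  [2·signedArea(CBD) = 9 ∩ CA · DB = 189/2]
2. C_y = 2  [2·signedArea(CBD) = 9 ∩ CA · DB = 189/2]
   → C = (13/2, 2)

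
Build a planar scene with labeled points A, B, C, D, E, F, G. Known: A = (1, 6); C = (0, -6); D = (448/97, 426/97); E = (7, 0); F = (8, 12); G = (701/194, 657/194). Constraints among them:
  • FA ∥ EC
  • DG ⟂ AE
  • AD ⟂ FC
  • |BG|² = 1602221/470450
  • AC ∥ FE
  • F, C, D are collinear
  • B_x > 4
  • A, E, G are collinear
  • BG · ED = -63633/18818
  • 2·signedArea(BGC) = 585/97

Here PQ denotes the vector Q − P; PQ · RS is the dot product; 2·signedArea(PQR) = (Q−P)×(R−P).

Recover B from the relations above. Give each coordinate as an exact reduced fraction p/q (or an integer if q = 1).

1. B_x = 24/5  [2·signedArea(BGC) = 585/97 ∩ BG · ED = -63633/18818]
2. B_y = 24/5  [2·signedArea(BGC) = 585/97 ∩ BG · ED = -63633/18818]
   → B = (24/5, 24/5)

B = (24/5, 24/5)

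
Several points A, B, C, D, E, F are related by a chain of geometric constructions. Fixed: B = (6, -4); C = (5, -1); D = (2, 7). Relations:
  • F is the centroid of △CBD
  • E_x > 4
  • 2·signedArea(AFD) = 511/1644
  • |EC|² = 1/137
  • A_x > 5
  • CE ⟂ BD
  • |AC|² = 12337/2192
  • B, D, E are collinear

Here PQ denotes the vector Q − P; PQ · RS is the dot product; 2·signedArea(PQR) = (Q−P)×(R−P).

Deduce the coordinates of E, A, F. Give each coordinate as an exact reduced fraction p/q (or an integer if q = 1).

A = (785/137, -1785/548)
E = (674/137, -141/137)
F = (13/3, 2/3)

1. E_x = 674/137  [B, D, E are collinear ∩ CE ⟂ BD]
2. E_y = -141/137  [B, D, E are collinear ∩ CE ⟂ BD]
   → E = (674/137, -141/137)
3. F_x = 13/3  [F is the centroid of △CBD]
4. F_y = 2/3  [F is the centroid of △CBD]
   → F = (13/3, 2/3)
5. A_x = 785/137  [line -19/3·x + -7/3·y + 47165/1644 = 0 ∩ |AC|² = 12337/2192]
6. A_y = -1785/548  [line -19/3·x + -7/3·y + 47165/1644 = 0 ∩ |AC|² = 12337/2192]
   → A = (785/137, -1785/548)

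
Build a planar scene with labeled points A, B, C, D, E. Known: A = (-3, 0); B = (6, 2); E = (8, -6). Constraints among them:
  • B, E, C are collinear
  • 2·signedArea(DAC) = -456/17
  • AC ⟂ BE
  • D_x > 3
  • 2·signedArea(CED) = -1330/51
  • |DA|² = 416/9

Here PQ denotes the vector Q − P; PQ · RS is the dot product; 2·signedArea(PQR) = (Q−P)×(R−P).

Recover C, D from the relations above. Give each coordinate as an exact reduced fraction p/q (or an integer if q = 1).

C = (101/17, 38/17)
D = (11/3, -4/3)

1. C_x = 101/17  [B, E, C are collinear ∩ AC ⟂ BE]
2. C_y = 38/17  [B, E, C are collinear ∩ AC ⟂ BE]
   → C = (101/17, 38/17)
3. D_x = 11/3  [2·signedArea(DAC) = -456/17 ∩ 2·signedArea(CED) = -1330/51]
4. D_y = -4/3  [2·signedArea(DAC) = -456/17 ∩ 2·signedArea(CED) = -1330/51]
   → D = (11/3, -4/3)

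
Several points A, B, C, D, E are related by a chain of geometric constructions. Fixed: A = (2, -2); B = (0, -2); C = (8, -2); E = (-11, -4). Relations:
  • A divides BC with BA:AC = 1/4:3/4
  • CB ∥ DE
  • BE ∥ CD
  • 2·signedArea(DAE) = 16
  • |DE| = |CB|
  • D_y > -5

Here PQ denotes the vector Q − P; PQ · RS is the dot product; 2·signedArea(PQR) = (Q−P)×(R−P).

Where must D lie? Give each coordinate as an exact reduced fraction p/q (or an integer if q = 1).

1. D_x = -3  [CB ∥ DE ∩ BE ∥ CD]
2. D_y = -4  [CB ∥ DE ∩ BE ∥ CD]
   → D = (-3, -4)

D = (-3, -4)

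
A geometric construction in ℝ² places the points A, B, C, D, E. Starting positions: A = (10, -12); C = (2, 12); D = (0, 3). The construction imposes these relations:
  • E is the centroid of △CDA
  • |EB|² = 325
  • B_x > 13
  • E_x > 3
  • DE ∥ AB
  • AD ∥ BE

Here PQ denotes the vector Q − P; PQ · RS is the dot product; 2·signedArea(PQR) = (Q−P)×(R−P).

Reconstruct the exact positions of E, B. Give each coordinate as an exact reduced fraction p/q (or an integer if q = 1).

B = (14, -14)
E = (4, 1)

1. E_x = 4  [E is the centroid of △CDA]
2. E_y = 1  [E is the centroid of △CDA]
   → E = (4, 1)
3. B_x = 14  [AD ∥ BE ∩ DE ∥ AB]
4. B_y = -14  [AD ∥ BE ∩ DE ∥ AB]
   → B = (14, -14)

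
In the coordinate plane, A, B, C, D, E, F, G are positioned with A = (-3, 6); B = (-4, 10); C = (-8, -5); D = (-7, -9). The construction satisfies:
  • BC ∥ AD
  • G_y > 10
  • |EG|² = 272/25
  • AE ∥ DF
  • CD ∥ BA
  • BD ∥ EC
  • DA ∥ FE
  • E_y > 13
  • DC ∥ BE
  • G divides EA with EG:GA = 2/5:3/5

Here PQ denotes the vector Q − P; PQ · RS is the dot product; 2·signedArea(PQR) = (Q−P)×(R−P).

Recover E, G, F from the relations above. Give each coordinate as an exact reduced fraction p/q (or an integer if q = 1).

1. E_x = -5  [BD ∥ EC ∩ DC ∥ BE]
2. E_y = 14  [BD ∥ EC ∩ DC ∥ BE]
   → E = (-5, 14)
3. G_x = -21/5  [G divides EA with EG:GA = 2/5:3/5]
4. G_y = 54/5  [G divides EA with EG:GA = 2/5:3/5]
   → G = (-21/5, 54/5)
5. F_x = -9  [DA ∥ FE ∩ AE ∥ DF]
6. F_y = -1  [DA ∥ FE ∩ AE ∥ DF]
   → F = (-9, -1)

E = (-5, 14)
F = (-9, -1)
G = (-21/5, 54/5)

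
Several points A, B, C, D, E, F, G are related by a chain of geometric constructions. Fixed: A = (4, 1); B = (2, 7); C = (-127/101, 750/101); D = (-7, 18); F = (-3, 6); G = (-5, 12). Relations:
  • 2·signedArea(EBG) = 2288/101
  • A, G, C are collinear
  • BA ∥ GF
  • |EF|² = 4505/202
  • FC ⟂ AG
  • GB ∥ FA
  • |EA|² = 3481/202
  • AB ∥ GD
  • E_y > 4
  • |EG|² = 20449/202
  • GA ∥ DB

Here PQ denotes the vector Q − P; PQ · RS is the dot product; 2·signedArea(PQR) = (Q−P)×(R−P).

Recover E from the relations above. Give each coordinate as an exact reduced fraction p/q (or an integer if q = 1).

1. E_x = 277/202  [line -5·x + -7·y + 3671/101 = 0 ∩ |EA|² = 3481/202]
2. E_y = 851/202  [line -5·x + -7·y + 3671/101 = 0 ∩ |EA|² = 3481/202]
   → E = (277/202, 851/202)

E = (277/202, 851/202)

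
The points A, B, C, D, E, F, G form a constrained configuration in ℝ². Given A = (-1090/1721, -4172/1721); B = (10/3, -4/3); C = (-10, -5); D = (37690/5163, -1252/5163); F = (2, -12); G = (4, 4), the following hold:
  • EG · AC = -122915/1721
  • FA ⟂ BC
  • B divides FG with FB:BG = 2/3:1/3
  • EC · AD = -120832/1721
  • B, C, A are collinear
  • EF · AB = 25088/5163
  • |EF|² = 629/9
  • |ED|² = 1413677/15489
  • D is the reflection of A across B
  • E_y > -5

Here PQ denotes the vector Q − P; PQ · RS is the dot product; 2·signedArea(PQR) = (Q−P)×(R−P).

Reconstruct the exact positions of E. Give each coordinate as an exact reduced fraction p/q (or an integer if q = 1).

E = (-4/3, -13/3)

1. E_x = -4/3  [line 16120/1721·x + 4433/1721·y + 40703/1721 = 0 ∩ |EF|² = 629/9]
2. E_y = -13/3  [line 16120/1721·x + 4433/1721·y + 40703/1721 = 0 ∩ |EF|² = 629/9]
   → E = (-4/3, -13/3)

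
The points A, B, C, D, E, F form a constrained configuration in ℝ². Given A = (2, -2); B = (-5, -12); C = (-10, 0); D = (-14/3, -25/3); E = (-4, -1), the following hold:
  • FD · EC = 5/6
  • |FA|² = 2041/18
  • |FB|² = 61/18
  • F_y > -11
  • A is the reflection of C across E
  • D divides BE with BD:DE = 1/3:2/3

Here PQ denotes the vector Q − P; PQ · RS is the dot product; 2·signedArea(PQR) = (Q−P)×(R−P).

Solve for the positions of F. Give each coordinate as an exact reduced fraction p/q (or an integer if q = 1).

1. F_x = -29/6  [line 6·x + -1·y + 113/6 = 0 ∩ |FB|² = 61/18]
2. F_y = -61/6  [line 6·x + -1·y + 113/6 = 0 ∩ |FB|² = 61/18]
   → F = (-29/6, -61/6)

F = (-29/6, -61/6)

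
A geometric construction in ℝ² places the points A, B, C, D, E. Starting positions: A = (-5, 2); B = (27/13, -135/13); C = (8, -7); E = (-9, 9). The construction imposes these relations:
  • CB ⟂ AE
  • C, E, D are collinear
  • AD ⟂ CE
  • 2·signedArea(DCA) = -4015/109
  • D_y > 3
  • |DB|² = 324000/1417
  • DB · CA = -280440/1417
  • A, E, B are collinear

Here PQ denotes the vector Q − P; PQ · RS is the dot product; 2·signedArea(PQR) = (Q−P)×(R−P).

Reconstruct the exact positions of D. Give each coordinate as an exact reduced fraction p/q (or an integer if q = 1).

D = (-369/109, 405/109)

1. D_x = -369/109  [C, E, D are collinear ∩ AD ⟂ CE]
2. D_y = 405/109  [C, E, D are collinear ∩ AD ⟂ CE]
   → D = (-369/109, 405/109)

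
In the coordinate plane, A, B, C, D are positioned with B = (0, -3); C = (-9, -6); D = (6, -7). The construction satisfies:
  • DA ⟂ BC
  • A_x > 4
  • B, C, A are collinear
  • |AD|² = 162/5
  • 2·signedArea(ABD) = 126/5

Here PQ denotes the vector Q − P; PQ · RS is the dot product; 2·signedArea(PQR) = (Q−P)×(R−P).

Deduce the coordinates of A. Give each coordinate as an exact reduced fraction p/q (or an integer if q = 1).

1. A_x = 21/5  [B, C, A are collinear ∩ DA ⟂ BC]
2. A_y = -8/5  [B, C, A are collinear ∩ DA ⟂ BC]
   → A = (21/5, -8/5)

A = (21/5, -8/5)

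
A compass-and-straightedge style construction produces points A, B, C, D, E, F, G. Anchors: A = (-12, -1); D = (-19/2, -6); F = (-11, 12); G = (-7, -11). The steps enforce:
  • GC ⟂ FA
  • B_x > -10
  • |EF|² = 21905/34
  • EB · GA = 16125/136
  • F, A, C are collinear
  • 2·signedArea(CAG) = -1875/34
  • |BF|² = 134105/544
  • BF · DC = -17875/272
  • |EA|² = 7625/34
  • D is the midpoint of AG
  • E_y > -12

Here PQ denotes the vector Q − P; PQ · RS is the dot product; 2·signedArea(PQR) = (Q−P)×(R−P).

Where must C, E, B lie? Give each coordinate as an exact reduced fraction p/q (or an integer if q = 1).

1. C_x = -433/34  [F, A, C are collinear ∩ GC ⟂ FA]
2. C_y = -359/34  [F, A, C are collinear ∩ GC ⟂ FA]
   → C = (-433/34, -359/34)
3. B_x = -1267/136  [line 55/17·x + 155/34·y + 12675/272 = 0 ∩ |BF|² = 134105/544]
4. B_y = -491/136  [line 55/17·x + 155/34·y + 12675/272 = 0 ∩ |BF|² = 134105/544]
   → B = (-1267/136, -491/136)
5. E_x = -43/34  [line 5·x + -10·y + -3675/34 = 0 ∩ |EA|² = 7625/34]
6. E_y = -389/34  [line 5·x + -10·y + -3675/34 = 0 ∩ |EA|² = 7625/34]
   → E = (-43/34, -389/34)

B = (-1267/136, -491/136)
C = (-433/34, -359/34)
E = (-43/34, -389/34)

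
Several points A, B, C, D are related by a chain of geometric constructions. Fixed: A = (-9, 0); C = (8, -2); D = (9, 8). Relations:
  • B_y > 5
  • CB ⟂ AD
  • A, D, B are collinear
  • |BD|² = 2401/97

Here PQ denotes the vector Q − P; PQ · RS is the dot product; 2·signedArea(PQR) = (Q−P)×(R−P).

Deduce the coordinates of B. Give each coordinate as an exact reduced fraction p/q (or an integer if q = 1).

B = (432/97, 580/97)

1. B_x = 432/97  [A, D, B are collinear ∩ CB ⟂ AD]
2. B_y = 580/97  [A, D, B are collinear ∩ CB ⟂ AD]
   → B = (432/97, 580/97)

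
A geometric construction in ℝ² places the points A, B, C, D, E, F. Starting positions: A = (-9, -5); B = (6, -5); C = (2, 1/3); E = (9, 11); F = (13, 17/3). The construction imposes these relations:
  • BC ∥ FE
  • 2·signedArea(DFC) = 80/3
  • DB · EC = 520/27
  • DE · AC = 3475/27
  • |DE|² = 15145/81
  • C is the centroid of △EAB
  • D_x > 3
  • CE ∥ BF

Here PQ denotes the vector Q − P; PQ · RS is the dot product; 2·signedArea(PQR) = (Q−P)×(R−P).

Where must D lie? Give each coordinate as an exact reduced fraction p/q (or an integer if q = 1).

D = (10/3, -13/9)

1. D_x = 10/3  [2·signedArea(DFC) = 80/3 ∩ DE · AC = 3475/27]
2. D_y = -13/9  [2·signedArea(DFC) = 80/3 ∩ DE · AC = 3475/27]
   → D = (10/3, -13/9)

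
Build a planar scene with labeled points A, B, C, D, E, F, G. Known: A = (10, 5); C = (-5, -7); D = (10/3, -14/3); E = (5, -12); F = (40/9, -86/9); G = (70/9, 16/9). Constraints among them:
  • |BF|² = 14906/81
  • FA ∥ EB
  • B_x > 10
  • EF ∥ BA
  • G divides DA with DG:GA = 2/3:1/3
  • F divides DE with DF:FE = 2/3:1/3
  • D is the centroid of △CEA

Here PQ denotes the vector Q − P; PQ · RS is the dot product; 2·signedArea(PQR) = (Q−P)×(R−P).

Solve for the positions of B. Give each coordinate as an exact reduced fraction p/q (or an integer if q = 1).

1. B_x = 95/9  [EF ∥ BA ∩ FA ∥ EB]
2. B_y = 23/9  [EF ∥ BA ∩ FA ∥ EB]
   → B = (95/9, 23/9)

B = (95/9, 23/9)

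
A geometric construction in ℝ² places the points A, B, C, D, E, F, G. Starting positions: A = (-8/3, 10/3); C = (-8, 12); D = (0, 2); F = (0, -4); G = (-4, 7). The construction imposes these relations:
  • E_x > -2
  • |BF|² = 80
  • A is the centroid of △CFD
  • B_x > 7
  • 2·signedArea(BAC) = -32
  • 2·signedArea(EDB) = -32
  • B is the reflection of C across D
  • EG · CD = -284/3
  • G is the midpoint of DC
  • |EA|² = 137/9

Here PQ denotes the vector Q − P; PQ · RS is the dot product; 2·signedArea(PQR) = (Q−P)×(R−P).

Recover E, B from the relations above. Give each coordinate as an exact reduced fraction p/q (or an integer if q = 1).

1. B_x = 8  [B is the reflection of C across D]
2. B_y = -8  [B is the reflection of C across D]
   → B = (8, -8)
3. E_x = -4/3  [EG · CD = -284/3 ∩ 2·signedArea(EDB) = -32]
4. E_y = -1/3  [EG · CD = -284/3 ∩ 2·signedArea(EDB) = -32]
   → E = (-4/3, -1/3)

B = (8, -8)
E = (-4/3, -1/3)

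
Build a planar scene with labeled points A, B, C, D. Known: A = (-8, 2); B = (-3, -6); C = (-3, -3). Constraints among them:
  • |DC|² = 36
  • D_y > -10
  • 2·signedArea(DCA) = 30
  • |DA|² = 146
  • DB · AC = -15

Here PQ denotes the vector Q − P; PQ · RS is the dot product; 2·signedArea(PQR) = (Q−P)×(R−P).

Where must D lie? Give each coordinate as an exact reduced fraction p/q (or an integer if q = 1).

1. D_x = -3  [DB · AC = -15 ∩ 2·signedArea(DCA) = 30]
2. D_y = -9  [DB · AC = -15 ∩ 2·signedArea(DCA) = 30]
   → D = (-3, -9)

D = (-3, -9)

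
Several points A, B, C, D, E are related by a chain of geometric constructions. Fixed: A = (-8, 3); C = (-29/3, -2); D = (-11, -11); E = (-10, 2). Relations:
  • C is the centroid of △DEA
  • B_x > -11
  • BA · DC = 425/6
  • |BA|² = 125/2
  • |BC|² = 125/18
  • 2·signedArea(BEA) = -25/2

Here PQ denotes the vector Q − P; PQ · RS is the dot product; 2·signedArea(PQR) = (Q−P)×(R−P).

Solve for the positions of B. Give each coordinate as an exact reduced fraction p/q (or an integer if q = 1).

B = (-21/2, -9/2)

1. B_x = -21/2  [2·signedArea(BEA) = -25/2 ∩ BA · DC = 425/6]
2. B_y = -9/2  [2·signedArea(BEA) = -25/2 ∩ BA · DC = 425/6]
   → B = (-21/2, -9/2)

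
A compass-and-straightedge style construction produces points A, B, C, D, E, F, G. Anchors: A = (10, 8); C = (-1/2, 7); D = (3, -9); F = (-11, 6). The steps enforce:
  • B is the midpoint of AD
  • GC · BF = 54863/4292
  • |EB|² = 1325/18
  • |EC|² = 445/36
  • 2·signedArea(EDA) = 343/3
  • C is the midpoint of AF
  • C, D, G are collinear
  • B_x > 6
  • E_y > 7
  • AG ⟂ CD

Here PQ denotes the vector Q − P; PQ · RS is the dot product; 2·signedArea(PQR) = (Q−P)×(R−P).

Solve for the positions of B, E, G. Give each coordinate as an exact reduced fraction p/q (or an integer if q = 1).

1. B_x = 13/2  [B is the midpoint of AD]
2. B_y = -1/2  [B is the midpoint of AD]
   → B = (13/2, -1/2)
3. E_x = 3  [line -17·x + 7·y + -1/3 = 0 ∩ |EB|² = 1325/18]
4. E_y = 22/3  [line -17·x + 7·y + -1/3 = 0 ∩ |EB|² = 1325/18]
   → E = (3, 22/3)
5. G_x = -246/1073  [C, D, G are collinear ∩ AG ⟂ CD]
6. G_y = 6183/1073  [C, D, G are collinear ∩ AG ⟂ CD]
   → G = (-246/1073, 6183/1073)

B = (13/2, -1/2)
E = (3, 22/3)
G = (-246/1073, 6183/1073)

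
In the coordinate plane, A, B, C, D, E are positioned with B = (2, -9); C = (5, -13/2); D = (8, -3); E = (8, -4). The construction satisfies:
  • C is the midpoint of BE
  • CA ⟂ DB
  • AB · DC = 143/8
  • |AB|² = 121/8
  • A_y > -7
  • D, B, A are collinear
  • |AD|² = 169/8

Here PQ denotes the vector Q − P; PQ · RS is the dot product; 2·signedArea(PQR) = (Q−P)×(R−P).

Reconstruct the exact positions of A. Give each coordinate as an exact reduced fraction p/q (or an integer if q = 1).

A = (19/4, -25/4)

1. A_x = 19/4  [D, B, A are collinear ∩ CA ⟂ DB]
2. A_y = -25/4  [D, B, A are collinear ∩ CA ⟂ DB]
   → A = (19/4, -25/4)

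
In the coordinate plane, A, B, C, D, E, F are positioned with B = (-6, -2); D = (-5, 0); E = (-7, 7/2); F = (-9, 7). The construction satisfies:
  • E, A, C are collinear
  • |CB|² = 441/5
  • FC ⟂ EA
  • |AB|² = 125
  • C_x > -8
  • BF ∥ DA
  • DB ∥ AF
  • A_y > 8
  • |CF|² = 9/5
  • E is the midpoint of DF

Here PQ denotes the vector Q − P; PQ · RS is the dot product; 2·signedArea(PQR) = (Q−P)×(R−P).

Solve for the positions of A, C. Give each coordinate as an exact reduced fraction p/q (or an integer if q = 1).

1. A_x = -8  [DB ∥ AF ∩ BF ∥ DA]
2. A_y = 9  [DB ∥ AF ∩ BF ∥ DA]
   → A = (-8, 9)
3. C_x = -192/25  [E, A, C are collinear ∩ FC ⟂ EA]
4. C_y = 181/25  [E, A, C are collinear ∩ FC ⟂ EA]
   → C = (-192/25, 181/25)

A = (-8, 9)
C = (-192/25, 181/25)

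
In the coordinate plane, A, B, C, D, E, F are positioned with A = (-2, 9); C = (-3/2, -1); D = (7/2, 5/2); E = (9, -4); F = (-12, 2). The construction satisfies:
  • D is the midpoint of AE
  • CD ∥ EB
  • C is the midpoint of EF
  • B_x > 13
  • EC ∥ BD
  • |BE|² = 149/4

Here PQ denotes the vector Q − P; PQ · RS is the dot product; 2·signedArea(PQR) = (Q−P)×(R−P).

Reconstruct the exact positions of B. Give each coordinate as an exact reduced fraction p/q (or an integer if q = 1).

B = (14, -1/2)

1. B_x = 14  [EC ∥ BD ∩ CD ∥ EB]
2. B_y = -1/2  [EC ∥ BD ∩ CD ∥ EB]
   → B = (14, -1/2)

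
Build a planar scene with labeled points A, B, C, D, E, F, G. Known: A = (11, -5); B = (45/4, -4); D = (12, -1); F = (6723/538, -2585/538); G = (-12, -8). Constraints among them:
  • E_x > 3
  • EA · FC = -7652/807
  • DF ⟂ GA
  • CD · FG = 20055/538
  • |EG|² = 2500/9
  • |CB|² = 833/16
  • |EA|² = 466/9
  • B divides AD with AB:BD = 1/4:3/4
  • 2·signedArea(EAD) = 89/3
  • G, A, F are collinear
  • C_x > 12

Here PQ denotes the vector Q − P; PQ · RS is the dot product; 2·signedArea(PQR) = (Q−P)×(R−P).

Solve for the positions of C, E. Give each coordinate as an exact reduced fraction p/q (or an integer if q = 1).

C = (13, 3)
E = (4, -10/3)

1. E_x = 4  [line -4·x + 1·y + 58/3 = 0 ∩ |EG|² = 2500/9]
2. E_y = -10/3  [line -4·x + 1·y + 58/3 = 0 ∩ |EG|² = 2500/9]
   → E = (4, -10/3)
3. C_x = 13  [CD · FG = 20055/538 ∩ EA · FC = -7652/807]
4. C_y = 3  [CD · FG = 20055/538 ∩ EA · FC = -7652/807]
   → C = (13, 3)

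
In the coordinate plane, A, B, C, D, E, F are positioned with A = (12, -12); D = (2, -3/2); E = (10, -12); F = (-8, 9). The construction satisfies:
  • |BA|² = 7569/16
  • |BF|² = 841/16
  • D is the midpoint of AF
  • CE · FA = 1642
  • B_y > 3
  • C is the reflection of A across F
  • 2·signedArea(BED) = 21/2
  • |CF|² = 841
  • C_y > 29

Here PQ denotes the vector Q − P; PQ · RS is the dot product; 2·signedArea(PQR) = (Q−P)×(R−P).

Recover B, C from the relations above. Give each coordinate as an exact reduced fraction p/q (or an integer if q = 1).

1. B_x = -3  [line -21/2·x + -8·y + -3/2 = 0 ∩ |BA|² = 7569/16]
2. B_y = 15/4  [line -21/2·x + -8·y + -3/2 = 0 ∩ |BA|² = 7569/16]
   → B = (-3, 15/4)
3. C_x = -28  [C is the reflection of A across F]
4. C_y = 30  [C is the reflection of A across F]
   → C = (-28, 30)

B = (-3, 15/4)
C = (-28, 30)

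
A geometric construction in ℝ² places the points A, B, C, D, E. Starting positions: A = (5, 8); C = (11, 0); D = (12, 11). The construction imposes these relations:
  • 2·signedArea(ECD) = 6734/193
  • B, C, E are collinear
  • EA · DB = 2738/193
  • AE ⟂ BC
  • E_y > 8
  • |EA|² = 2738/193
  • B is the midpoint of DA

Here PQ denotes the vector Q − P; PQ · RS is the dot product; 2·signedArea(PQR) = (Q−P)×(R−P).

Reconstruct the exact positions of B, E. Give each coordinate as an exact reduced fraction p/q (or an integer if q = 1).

B = (17/2, 19/2)
E = (1668/193, 1729/193)

1. B_x = 17/2  [B is the midpoint of DA]
2. B_y = 19/2  [B is the midpoint of DA]
   → B = (17/2, 19/2)
3. E_x = 1668/193  [B, C, E are collinear ∩ AE ⟂ BC]
4. E_y = 1729/193  [B, C, E are collinear ∩ AE ⟂ BC]
   → E = (1668/193, 1729/193)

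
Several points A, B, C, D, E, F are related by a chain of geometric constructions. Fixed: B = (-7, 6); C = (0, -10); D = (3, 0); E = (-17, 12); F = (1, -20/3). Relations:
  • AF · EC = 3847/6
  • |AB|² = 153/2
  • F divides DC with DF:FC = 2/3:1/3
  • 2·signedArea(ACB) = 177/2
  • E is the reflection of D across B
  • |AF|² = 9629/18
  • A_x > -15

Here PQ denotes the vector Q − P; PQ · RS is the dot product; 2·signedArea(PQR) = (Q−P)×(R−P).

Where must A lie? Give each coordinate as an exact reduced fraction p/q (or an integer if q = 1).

A = (-29/2, 21/2)

1. A_x = -29/2  [2·signedArea(ACB) = 177/2 ∩ AF · EC = 3847/6]
2. A_y = 21/2  [2·signedArea(ACB) = 177/2 ∩ AF · EC = 3847/6]
   → A = (-29/2, 21/2)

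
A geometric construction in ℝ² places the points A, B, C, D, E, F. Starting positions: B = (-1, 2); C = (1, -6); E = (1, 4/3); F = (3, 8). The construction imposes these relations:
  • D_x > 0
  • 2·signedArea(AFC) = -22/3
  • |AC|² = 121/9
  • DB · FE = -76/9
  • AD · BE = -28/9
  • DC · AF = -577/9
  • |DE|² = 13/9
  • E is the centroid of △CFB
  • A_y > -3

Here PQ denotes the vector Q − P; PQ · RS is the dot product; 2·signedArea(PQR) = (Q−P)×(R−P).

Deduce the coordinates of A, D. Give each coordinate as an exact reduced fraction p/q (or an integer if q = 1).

1. A_x = 1  [line 14·x + -2·y + -56/3 = 0 ∩ |AC|² = 121/9]
2. A_y = -7/3  [line 14·x + -2·y + -56/3 = 0 ∩ |AC|² = 121/9]
   → A = (1, -7/3)
3. D_x = 1/3  [DB · FE = -76/9 ∩ AD · BE = -28/9]
4. D_y = 1/3  [DB · FE = -76/9 ∩ AD · BE = -28/9]
   → D = (1/3, 1/3)

A = (1, -7/3)
D = (1/3, 1/3)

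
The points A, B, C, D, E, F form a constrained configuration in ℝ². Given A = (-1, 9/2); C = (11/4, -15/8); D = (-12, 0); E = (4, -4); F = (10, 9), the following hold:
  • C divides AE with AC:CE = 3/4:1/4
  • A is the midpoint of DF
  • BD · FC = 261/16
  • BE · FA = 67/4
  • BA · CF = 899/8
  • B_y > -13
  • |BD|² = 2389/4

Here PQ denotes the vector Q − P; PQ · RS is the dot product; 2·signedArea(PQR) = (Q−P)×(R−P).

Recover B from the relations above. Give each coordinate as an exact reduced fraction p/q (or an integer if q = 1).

1. B_x = 9  [BA · CF = 899/8 ∩ BE · FA = 67/4]
2. B_y = -25/2  [BA · CF = 899/8 ∩ BE · FA = 67/4]
   → B = (9, -25/2)

B = (9, -25/2)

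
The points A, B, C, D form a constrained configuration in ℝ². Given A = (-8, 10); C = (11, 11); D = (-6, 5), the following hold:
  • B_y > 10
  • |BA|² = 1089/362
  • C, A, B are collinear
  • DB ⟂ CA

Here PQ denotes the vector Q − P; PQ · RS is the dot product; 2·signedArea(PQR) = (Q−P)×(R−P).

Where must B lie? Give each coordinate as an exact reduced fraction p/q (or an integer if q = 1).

B = (-2269/362, 3653/362)

1. B_x = -2269/362  [C, A, B are collinear ∩ DB ⟂ CA]
2. B_y = 3653/362  [C, A, B are collinear ∩ DB ⟂ CA]
   → B = (-2269/362, 3653/362)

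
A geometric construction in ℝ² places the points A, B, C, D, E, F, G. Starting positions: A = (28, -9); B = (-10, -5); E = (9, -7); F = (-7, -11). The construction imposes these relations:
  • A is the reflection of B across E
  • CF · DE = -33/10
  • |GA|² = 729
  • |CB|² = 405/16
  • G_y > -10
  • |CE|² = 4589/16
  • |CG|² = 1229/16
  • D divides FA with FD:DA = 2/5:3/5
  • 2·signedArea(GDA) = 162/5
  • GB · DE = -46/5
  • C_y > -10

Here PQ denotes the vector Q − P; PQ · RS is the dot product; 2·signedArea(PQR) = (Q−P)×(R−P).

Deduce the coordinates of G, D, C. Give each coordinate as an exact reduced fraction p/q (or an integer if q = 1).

1. D_x = 7  [D divides FA with FD:DA = 2/5:3/5]
2. D_y = -51/5  [D divides FA with FD:DA = 2/5:3/5]
   → D = (7, -51/5)
3. C_x = -31/4  [line -2·x + -16/5·y + -459/10 = 0 ∩ |CE|² = 4589/16]
4. C_y = -19/2  [line -2·x + -16/5·y + -459/10 = 0 ∩ |CE|² = 4589/16]
   → C = (-31/4, -19/2)
5. G_x = 1  [2·signedArea(GDA) = 162/5 ∩ GB · DE = -46/5]
6. G_y = -9  [2·signedArea(GDA) = 162/5 ∩ GB · DE = -46/5]
   → G = (1, -9)

C = (-31/4, -19/2)
D = (7, -51/5)
G = (1, -9)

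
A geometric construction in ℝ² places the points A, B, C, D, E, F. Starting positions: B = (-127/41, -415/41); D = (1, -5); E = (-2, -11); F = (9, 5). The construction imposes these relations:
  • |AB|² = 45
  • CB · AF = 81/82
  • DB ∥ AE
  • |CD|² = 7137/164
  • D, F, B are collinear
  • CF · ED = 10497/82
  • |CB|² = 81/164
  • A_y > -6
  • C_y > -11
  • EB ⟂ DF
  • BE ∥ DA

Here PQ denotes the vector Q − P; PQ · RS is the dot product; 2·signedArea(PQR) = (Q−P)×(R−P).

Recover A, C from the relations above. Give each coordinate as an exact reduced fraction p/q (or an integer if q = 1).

A = (86/41, -241/41)
C = (-209/82, -433/41)

1. A_x = 86/41  [DB ∥ AE ∩ BE ∥ DA]
2. A_y = -241/41  [DB ∥ AE ∩ BE ∥ DA]
   → A = (86/41, -241/41)
3. C_x = -209/82  [CF · ED = 10497/82 ∩ CB · AF = 81/82]
4. C_y = -433/41  [CF · ED = 10497/82 ∩ CB · AF = 81/82]
   → C = (-209/82, -433/41)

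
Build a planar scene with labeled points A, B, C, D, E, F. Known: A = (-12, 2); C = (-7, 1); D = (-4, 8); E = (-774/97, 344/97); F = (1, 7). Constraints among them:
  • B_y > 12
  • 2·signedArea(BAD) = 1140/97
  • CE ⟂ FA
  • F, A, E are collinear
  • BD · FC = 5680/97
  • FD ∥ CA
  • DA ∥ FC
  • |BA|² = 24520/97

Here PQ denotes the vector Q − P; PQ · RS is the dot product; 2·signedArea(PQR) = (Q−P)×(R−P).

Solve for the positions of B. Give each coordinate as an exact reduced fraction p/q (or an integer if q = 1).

1. B_x = -2/97  [2·signedArea(BAD) = 1140/97 ∩ BD · FC = 5680/97]
2. B_y = 1208/97  [2·signedArea(BAD) = 1140/97 ∩ BD · FC = 5680/97]
   → B = (-2/97, 1208/97)

B = (-2/97, 1208/97)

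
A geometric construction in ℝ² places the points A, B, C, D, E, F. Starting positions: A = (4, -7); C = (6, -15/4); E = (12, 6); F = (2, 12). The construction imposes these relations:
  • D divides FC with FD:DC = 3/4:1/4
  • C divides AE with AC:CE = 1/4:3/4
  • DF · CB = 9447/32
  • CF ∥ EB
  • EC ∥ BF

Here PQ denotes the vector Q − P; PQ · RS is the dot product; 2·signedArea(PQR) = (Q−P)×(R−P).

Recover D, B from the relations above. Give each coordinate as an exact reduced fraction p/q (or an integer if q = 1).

1. D_x = 5  [D divides FC with FD:DC = 3/4:1/4]
2. D_y = 3/16  [D divides FC with FD:DC = 3/4:1/4]
   → D = (5, 3/16)
3. B_x = 8  [EC ∥ BF ∩ CF ∥ EB]
4. B_y = 87/4  [EC ∥ BF ∩ CF ∥ EB]
   → B = (8, 87/4)

B = (8, 87/4)
D = (5, 3/16)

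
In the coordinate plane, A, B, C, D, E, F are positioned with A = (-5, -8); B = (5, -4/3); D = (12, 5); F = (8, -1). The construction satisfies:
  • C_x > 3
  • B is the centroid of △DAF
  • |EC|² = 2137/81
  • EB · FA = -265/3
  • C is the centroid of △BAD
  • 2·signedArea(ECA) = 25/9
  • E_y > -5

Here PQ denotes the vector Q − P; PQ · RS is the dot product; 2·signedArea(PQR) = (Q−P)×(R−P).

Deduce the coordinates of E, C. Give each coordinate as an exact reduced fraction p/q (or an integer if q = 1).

C = (4, -13/9)
E = (0, -14/3)

1. C_x = 4  [C is the centroid of △BAD]
2. C_y = -13/9  [C is the centroid of △BAD]
   → C = (4, -13/9)
3. E_x = 0  [2·signedArea(ECA) = 25/9 ∩ EB · FA = -265/3]
4. E_y = -14/3  [2·signedArea(ECA) = 25/9 ∩ EB · FA = -265/3]
   → E = (0, -14/3)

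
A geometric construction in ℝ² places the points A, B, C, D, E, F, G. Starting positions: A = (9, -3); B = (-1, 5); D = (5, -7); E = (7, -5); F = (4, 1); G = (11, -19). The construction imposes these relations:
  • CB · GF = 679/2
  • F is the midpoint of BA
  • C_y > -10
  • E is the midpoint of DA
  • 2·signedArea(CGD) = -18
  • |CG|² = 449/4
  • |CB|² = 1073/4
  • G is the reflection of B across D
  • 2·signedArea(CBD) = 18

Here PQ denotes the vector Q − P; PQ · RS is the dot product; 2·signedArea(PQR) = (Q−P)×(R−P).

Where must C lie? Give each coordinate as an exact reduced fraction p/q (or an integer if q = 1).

C = (15/2, -9)

1. C_x = 15/2  [2·signedArea(CBD) = 18 ∩ CB · GF = 679/2]
2. C_y = -9  [2·signedArea(CBD) = 18 ∩ CB · GF = 679/2]
   → C = (15/2, -9)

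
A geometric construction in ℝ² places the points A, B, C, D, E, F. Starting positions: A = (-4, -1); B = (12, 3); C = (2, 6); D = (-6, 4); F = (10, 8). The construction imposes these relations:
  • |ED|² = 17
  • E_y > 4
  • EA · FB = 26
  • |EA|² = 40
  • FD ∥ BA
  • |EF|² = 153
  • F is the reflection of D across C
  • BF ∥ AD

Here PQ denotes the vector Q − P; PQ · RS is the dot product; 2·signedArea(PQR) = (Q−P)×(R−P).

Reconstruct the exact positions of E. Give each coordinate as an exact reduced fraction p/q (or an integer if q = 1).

E = (-2, 5)

1. E_x = -2  [line -2·x + 5·y + -29 = 0 ∩ |EA|² = 40]
2. E_y = 5  [line -2·x + 5·y + -29 = 0 ∩ |EA|² = 40]
   → E = (-2, 5)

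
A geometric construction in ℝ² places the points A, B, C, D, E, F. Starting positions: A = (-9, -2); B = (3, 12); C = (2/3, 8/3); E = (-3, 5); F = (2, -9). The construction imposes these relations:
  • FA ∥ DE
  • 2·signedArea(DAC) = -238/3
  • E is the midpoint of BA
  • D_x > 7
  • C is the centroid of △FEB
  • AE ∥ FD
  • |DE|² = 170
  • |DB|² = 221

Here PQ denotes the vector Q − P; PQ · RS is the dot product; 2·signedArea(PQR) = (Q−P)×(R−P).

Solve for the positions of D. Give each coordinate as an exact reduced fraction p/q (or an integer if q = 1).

1. D_x = 8  [FA ∥ DE ∩ AE ∥ FD]
2. D_y = -2  [FA ∥ DE ∩ AE ∥ FD]
   → D = (8, -2)

D = (8, -2)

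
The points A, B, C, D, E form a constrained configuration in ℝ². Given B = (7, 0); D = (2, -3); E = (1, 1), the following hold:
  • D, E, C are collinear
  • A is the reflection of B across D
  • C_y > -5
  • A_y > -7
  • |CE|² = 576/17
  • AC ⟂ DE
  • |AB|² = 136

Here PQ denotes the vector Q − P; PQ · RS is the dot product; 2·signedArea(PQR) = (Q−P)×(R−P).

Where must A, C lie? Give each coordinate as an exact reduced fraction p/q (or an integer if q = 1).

A = (-3, -6)
C = (41/17, -79/17)

1. A_x = -3  [A is the reflection of B across D]
2. A_y = -6  [A is the reflection of B across D]
   → A = (-3, -6)
3. C_x = 41/17  [D, E, C are collinear ∩ AC ⟂ DE]
4. C_y = -79/17  [D, E, C are collinear ∩ AC ⟂ DE]
   → C = (41/17, -79/17)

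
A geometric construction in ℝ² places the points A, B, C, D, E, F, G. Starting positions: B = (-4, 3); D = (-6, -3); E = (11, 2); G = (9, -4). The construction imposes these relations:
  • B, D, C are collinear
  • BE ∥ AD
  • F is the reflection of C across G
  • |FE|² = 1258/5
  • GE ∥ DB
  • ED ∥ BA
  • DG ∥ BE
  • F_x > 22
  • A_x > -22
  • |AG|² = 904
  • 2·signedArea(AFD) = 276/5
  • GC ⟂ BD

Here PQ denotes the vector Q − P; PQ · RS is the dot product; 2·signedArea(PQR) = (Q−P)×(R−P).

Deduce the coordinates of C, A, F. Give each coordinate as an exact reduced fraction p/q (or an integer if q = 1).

A = (-21, -2)
C = (-24/5, 3/5)
F = (114/5, -43/5)

1. C_x = -24/5  [B, D, C are collinear ∩ GC ⟂ BD]
2. C_y = 3/5  [B, D, C are collinear ∩ GC ⟂ BD]
   → C = (-24/5, 3/5)
3. A_x = -21  [BE ∥ AD ∩ ED ∥ BA]
4. A_y = -2  [BE ∥ AD ∩ ED ∥ BA]
   → A = (-21, -2)
5. F_x = 114/5  [F is the reflection of C across G]
6. F_y = -43/5  [F is the reflection of C across G]
   → F = (114/5, -43/5)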